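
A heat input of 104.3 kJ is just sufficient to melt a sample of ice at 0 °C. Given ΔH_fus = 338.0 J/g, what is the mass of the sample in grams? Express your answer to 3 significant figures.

m = q / ΔH_fus = 104300 J / 338.0 J/g = 309 g

m = 309 g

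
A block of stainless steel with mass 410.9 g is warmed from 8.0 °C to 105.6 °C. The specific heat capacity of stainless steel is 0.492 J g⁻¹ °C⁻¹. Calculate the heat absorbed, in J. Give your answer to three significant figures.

q = 19700 J

q = m c ΔT = 410.9 × 0.492 × (105.6 − 8.0)
q = 410.9 × 0.492 × 97.6 = 19730 J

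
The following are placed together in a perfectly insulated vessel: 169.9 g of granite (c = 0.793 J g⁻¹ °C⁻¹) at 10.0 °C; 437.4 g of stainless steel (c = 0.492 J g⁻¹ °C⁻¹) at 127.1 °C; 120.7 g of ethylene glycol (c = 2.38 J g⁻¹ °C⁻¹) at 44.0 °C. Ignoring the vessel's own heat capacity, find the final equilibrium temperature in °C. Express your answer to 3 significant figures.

T_f = 64.9 °C

Σ mᵢcᵢ(T − Tᵢ) = 0  ⇒  T = Σ mᵢcᵢTᵢ / Σ mᵢcᵢ
Σ mᵢcᵢ = 169.9×0.793 + 437.4×0.492 + 120.7×2.38 = 637.1975
Σ mᵢcᵢTᵢ = 134.7307×10.0 + 215.2008×127.1 + 287.266×44.0 = 41339
T = 41339 / 637.1975 = 64.88 °C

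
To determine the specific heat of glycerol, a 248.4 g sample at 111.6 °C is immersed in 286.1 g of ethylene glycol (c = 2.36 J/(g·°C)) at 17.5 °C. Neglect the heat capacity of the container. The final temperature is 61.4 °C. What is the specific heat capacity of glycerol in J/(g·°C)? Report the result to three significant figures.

q_gained = (286.1 × 2.36) × (61.4 − 17.5) = 29640 J
q_lost = 248.4 × c × (111.6 − 61.4) = 12469.68 c
Set equal: c = 29640 / 12469.68 = 2.38 J/(g·°C)

c = 2.38 J/(g·°C)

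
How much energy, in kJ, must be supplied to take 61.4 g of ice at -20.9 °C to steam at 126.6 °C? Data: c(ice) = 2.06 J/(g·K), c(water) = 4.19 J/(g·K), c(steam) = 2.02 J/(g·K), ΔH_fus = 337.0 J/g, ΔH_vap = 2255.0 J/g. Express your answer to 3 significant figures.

q1 (heat ice -20.9→0.0 °C): 61.4 × 2.06 × 20.9 = 2644 J
q2 (melt at 0 °C): 61.4 × 337.0 = 20692 J
q3 (heat water 0.0→100.0 °C): 61.4 × 4.19 × 100.0 = 25727 J
q4 (vaporize at 100 °C): 61.4 × 2255.0 = 138457 J
q5 (heat steam 100.0→126.6 °C): 61.4 × 2.02 × 26.6 = 3299 J
Total: 2644 + 20692 + 25727 + 138457 + 3299 = 190819 J = 191 kJ

q = 191 kJ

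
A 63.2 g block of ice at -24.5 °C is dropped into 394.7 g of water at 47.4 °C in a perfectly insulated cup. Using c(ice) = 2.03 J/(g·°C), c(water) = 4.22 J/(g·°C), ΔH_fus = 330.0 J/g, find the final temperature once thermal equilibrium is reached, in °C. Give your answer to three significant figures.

T_f = 28.4 °C

Heat to bring ice to 0 °C and melt it: q₁ = 63.2×2.03×24.5 + 63.2×330.0 = 23999 J
Heat the water can supply cooling to 0 °C: 394.7×4.22×47.4 = 78951.1 J > q₁, so all ice melts.
Energy balance: 394.7×4.22×(47.4 − T) = 23999 + 63.2×4.22×(T − 0)
1665.634(47.4 − T) = 23999 + 266.704 T
78951.1 − 23999 = 1932.338 T
T = 54952.1 / 1932.338 = 28.44 °C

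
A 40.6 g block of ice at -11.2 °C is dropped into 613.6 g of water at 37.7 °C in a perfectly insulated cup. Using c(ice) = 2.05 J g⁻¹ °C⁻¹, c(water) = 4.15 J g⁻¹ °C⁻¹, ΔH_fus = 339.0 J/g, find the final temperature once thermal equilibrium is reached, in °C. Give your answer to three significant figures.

Heat to bring ice to 0 °C and melt it: q₁ = 40.6×2.05×11.2 + 40.6×339.0 = 14696 J
Heat the water can supply cooling to 0 °C: 613.6×4.15×37.7 = 96000.8 J > q₁, so all ice melts.
Energy balance: 613.6×4.15×(37.7 − T) = 14696 + 40.6×4.15×(T − 0)
2546.44(37.7 − T) = 14696 + 168.49 T
96000.8 − 14696 = 2714.93 T
T = 81304.8 / 2714.93 = 29.947 °C

T_f = 29.9 °C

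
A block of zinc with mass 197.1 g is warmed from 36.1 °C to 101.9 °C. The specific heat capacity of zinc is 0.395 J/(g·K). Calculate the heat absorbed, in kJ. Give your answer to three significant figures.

q = m c ΔT = 197.1 × 0.395 × (101.9 − 36.1)
q = 197.1 × 0.395 × 65.8 = 5123 J = 5.12 kJ

q = 5.12 kJ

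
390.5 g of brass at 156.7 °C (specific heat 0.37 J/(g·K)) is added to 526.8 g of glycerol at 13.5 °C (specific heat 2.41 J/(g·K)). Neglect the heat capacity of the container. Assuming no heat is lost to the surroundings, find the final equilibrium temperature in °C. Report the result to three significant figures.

Heat lost by brass = heat gained by glycerol.
(390.5)(0.37)(156.7 − T) = (526.8)(2.41)(T − 13.5)
144.485 (156.7 − T) = 1269.588 (T − 13.5)
22641 − 144.485 T = 1269.588 T − 17139
39780 = 1414.073 T
T = 28.13 °C

T_f = 28.1 °C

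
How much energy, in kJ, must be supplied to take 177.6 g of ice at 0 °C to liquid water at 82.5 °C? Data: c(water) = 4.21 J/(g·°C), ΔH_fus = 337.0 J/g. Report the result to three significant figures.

q = 122 kJ

q1 (melt at 0 °C): 177.6 × 337.0 = 59851 J
q2 (heat water 0.0→82.5 °C): 177.6 × 4.21 × 82.5 = 61685 J
Total: 59851 + 61685 = 121536 J = 122 kJ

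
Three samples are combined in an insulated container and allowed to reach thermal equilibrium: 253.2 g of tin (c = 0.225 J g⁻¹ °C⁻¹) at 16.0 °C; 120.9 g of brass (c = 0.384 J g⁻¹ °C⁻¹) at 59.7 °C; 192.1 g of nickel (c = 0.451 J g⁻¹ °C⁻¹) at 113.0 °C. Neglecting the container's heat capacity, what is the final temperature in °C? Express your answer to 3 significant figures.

Σ mᵢcᵢ(T − Tᵢ) = 0  ⇒  T = Σ mᵢcᵢTᵢ / Σ mᵢcᵢ
Σ mᵢcᵢ = 253.2×0.225 + 120.9×0.384 + 192.1×0.451 = 190.0327
Σ mᵢcᵢTᵢ = 56.97×16.0 + 46.4256×59.7 + 86.6371×113.0 = 13473
T = 13473 / 190.0327 = 70.90 °C

T_f = 70.9 °C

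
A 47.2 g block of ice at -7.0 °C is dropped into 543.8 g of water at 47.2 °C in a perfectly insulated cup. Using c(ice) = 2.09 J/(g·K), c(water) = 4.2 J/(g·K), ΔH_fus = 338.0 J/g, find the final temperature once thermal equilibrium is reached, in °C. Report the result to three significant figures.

T_f = 36.7 °C

Heat to bring ice to 0 °C and melt it: q₁ = 47.2×2.09×7.0 + 47.2×338.0 = 16644 J
Heat the water can supply cooling to 0 °C: 543.8×4.2×47.2 = 107803 J > q₁, so all ice melts.
Energy balance: 543.8×4.2×(47.2 − T) = 16644 + 47.2×4.2×(T − 0)
2283.96(47.2 − T) = 16644 + 198.24 T
107803 − 16644 = 2482.20 T
T = 91159 / 2482.20 = 36.73 °C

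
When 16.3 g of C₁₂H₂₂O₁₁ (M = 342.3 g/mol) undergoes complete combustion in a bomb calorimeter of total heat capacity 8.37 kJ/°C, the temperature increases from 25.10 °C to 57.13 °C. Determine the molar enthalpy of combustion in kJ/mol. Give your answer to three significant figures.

ΔH = -5630 kJ/mol

ΔT = 57.13 − 25.10 = 32.03 °C
q_cal = C_cal × ΔT = 8.37 × 32.03 = 268.0911 kJ
n = 16.3 / 342.3 = 0.04762 mol
q_rxn = −q_cal = -268.0911 kJ
ΔH = -268.0911 / 0.04762 = -5630 kJ/mol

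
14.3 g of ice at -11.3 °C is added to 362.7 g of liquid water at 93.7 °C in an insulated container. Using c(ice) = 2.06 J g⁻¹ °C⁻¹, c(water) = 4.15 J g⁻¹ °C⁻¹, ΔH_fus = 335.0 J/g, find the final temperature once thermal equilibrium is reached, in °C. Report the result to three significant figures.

Heat to bring ice to 0 °C and melt it: q₁ = 14.3×2.06×11.3 + 14.3×335.0 = 5123.4 J
Heat the water can supply cooling to 0 °C: 362.7×4.15×93.7 = 141038 J > q₁, so all ice melts.
Energy balance: 362.7×4.15×(93.7 − T) = 5123.4 + 14.3×4.15×(T − 0)
1505.205(93.7 − T) = 5123.4 + 59.345 T
141038 − 5123.4 = 1564.550 T
T = 135914.6 / 1564.550 = 86.87 °C

T_f = 86.9 °C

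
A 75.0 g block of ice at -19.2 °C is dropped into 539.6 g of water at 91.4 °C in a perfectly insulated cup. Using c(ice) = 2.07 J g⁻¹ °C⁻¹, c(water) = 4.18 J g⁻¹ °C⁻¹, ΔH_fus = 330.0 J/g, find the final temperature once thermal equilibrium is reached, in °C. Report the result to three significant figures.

T_f = 69.5 °C

Heat to bring ice to 0 °C and melt it: q₁ = 75.0×2.07×19.2 + 75.0×330.0 = 27731 J
Heat the water can supply cooling to 0 °C: 539.6×4.18×91.4 = 206155 J > q₁, so all ice melts.
Energy balance: 539.6×4.18×(91.4 − T) = 27731 + 75.0×4.18×(T − 0)
2255.528(91.4 − T) = 27731 + 313.5 T
206155 − 27731 = 2569.028 T
T = 178424 / 2569.028 = 69.45 °C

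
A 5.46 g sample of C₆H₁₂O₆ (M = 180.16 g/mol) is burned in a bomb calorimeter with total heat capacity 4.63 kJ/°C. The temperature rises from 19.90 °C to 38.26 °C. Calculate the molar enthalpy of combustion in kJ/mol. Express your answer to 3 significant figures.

ΔT = 38.26 − 19.90 = 18.36 °C
q_cal = C_cal × ΔT = 4.63 × 18.36 = 85.0068 kJ
n = 5.46 / 180.16 = 0.03031 mol
q_rxn = −q_cal = -85.0068 kJ
ΔH = -85.0068 / 0.03031 = -2804.6 kJ/mol

ΔH = -2800 kJ/mol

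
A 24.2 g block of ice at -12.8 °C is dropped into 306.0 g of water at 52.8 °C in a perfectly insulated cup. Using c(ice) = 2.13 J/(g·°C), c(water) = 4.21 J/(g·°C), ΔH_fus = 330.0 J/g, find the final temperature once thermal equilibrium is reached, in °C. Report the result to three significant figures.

T_f = 42.7 °C

Heat to bring ice to 0 °C and melt it: q₁ = 24.2×2.13×12.8 + 24.2×330.0 = 8645.8 J
Heat the water can supply cooling to 0 °C: 306.0×4.21×52.8 = 68020.1 J > q₁, so all ice melts.
Energy balance: 306.0×4.21×(52.8 − T) = 8645.8 + 24.2×4.21×(T − 0)
1288.26(52.8 − T) = 8645.8 + 101.882 T
68020.1 − 8645.8 = 1390.142 T
T = 59374.3 / 1390.142 = 42.71 °C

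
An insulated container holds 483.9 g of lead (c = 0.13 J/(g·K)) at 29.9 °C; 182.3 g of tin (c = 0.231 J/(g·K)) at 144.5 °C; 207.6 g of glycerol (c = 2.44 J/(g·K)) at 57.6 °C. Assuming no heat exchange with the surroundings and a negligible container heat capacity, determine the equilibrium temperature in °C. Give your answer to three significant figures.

Σ mᵢcᵢ(T − Tᵢ) = 0  ⇒  T = Σ mᵢcᵢTᵢ / Σ mᵢcᵢ
Σ mᵢcᵢ = 483.9×0.13 + 182.3×0.231 + 207.6×2.44 = 611.5623
Σ mᵢcᵢTᵢ = 62.907×29.9 + 42.1113×144.5 + 506.544×57.6 = 37143
T = 37143 / 611.5623 = 60.73 °C

T_f = 60.7 °C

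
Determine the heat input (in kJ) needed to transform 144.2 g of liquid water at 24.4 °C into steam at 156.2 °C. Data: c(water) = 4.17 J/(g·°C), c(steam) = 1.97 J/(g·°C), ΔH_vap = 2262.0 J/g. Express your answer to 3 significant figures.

q = 388 kJ

q1 (heat water 24.4→100.0 °C): 144.2 × 4.17 × 75.6 = 45459 J
q2 (vaporize at 100 °C): 144.2 × 2262.0 = 326180 J
q3 (heat steam 100.0→156.2 °C): 144.2 × 1.97 × 56.2 = 15965 J
Total: 45459 + 326180 + 15965 = 387604 J = 388 kJ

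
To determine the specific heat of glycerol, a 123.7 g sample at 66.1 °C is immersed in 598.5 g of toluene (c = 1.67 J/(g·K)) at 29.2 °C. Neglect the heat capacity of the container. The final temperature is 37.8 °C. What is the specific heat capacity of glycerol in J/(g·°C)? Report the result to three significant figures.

q_gained = (598.5 × 1.67) × (37.8 − 29.2) = 8596 J
q_lost = 123.7 × c × (66.1 − 37.8) = 3500.71 c
Set equal: c = 8596 / 3500.71 = 2.46 J/(g·°C)

c = 2.46 J/(g·°C)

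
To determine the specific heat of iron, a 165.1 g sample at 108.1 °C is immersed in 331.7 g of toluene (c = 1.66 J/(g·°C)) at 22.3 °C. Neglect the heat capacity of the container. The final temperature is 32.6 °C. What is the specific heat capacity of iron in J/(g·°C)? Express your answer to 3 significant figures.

c = 0.455 J/(g·°C)

q_gained = (331.7 × 1.66) × (32.6 − 22.3) = 5671 J
q_lost = 165.1 × c × (108.1 − 32.6) = 12465.05 c
Set equal: c = 5671 / 12465.05 = 0.455 J/(g·°C)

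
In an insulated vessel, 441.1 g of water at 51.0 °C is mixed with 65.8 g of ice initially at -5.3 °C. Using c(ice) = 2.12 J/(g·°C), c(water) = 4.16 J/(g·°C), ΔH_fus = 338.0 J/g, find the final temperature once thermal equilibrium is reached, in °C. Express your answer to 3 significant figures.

T_f = 33.5 °C

Heat to bring ice to 0 °C and melt it: q₁ = 65.8×2.12×5.3 + 65.8×338.0 = 22980 J
Heat the water can supply cooling to 0 °C: 441.1×4.16×51.0 = 93583.8 J > q₁, so all ice melts.
Energy balance: 441.1×4.16×(51.0 − T) = 22980 + 65.8×4.16×(T − 0)
1834.976(51.0 − T) = 22980 + 273.728 T
93583.8 − 22980 = 2108.704 T
T = 70603.8 / 2108.704 = 33.48 °C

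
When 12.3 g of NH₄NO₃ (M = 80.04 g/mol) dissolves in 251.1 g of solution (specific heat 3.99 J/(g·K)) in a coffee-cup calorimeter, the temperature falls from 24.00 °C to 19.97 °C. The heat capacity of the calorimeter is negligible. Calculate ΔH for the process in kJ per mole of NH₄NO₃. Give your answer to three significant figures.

ΔH = 26.3 kJ/mol

|ΔT| = |19.97 − 24.00| = 4.03 °C
|q_surr| = (251.1 × 3.99) × 4.03 = 1001.889 × 4.03 = 4038 J
n(NH₄NO₃) = 12.3 / 80.04 = 0.1537 mol
Temperature fell, so q_rxn = +|q_surr| = 4.038 kJ
ΔH = q_rxn / n = 26.27 kJ/mol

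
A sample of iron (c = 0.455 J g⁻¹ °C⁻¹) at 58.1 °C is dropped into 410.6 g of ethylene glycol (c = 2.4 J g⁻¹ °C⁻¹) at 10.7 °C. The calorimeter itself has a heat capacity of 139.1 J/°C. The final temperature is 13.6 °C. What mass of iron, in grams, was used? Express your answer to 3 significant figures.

q_gained = (410.6 × 2.4 + 139.1) × (13.6 − 10.7) = 3261 J
q_lost = m × 0.455 × (58.1 − 13.6) = 20.2475 m
m = 3261 / 20.2475 = 161 g

m = 161 g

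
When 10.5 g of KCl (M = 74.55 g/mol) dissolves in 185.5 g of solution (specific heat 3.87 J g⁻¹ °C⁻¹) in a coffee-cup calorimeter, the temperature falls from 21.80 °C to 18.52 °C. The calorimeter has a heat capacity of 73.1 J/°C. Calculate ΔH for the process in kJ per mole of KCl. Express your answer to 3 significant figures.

|ΔT| = |18.52 − 21.80| = 3.28 °C
|q_surr| = (185.5 × 3.87 + 73.1) × 3.28 = 790.985 × 3.28 = 2594 J
n(KCl) = 10.5 / 74.55 = 0.1408 mol
Temperature fell, so q_rxn = +|q_surr| = 2.594 kJ
ΔH = q_rxn / n = 18.42 kJ/mol

ΔH = 18.4 kJ/mol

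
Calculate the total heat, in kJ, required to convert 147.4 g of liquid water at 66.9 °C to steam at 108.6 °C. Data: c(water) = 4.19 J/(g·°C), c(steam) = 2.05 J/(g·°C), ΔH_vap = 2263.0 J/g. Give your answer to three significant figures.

q = 357 kJ

q1 (heat water 66.9→100.0 °C): 147.4 × 4.19 × 33.1 = 20443 J
q2 (vaporize at 100 °C): 147.4 × 2263.0 = 333566 J
q3 (heat steam 100.0→108.6 °C): 147.4 × 2.05 × 8.6 = 2599 J
Total: 20443 + 333566 + 2599 = 356608 J = 357 kJ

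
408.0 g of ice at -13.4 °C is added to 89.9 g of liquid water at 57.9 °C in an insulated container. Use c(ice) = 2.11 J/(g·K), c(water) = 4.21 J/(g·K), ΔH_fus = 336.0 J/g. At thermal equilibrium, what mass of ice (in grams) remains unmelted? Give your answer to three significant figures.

m_ice remaining = 377 g

Heat to warm all ice to 0 °C: 408.0×2.11×13.4 = 11536 J
Heat released by water cooling to 0 °C: 89.9×4.21×57.9 = 21914 J
21914 J < 11536 + 408.0×336.0 = 148624 J, so not all ice melts; final T = 0 °C.
Heat left for melting: 21914 − 11536 = 10378 J
Mass melted = 10378 / 336.0 = 30.89 g
Ice remaining = 408.0 − 30.89 = 377.11 g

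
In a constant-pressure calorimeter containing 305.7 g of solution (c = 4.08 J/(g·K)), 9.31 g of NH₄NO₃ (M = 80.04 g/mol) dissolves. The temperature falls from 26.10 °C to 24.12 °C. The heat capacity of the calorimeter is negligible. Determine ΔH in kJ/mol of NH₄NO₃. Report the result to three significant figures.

ΔH = 21.2 kJ/mol

|ΔT| = |24.12 − 26.10| = 1.98 °C
|q_surr| = (305.7 × 4.08) × 1.98 = 1247.256 × 1.98 = 2470 J
n(NH₄NO₃) = 9.31 / 80.04 = 0.1163 mol
Temperature fell, so q_rxn = +|q_surr| = 2.470 kJ
ΔH = q_rxn / n = 21.24 kJ/mol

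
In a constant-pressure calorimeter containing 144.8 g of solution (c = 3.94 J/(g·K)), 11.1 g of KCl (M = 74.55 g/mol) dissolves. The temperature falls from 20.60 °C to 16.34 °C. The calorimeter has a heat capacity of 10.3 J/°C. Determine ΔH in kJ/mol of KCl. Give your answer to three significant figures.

ΔH = 16.6 kJ/mol

|ΔT| = |16.34 − 20.60| = 4.26 °C
|q_surr| = (144.8 × 3.94 + 10.3) × 4.26 = 580.812 × 4.26 = 2474 J
n(KCl) = 11.1 / 74.55 = 0.1489 mol
Temperature fell, so q_rxn = +|q_surr| = 2.474 kJ
ΔH = q_rxn / n = 16.62 kJ/mol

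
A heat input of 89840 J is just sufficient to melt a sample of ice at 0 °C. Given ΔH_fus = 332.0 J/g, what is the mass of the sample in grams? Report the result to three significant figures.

m = 271 g

m = q / ΔH_fus = 89840 J / 332.0 J/g = 271 g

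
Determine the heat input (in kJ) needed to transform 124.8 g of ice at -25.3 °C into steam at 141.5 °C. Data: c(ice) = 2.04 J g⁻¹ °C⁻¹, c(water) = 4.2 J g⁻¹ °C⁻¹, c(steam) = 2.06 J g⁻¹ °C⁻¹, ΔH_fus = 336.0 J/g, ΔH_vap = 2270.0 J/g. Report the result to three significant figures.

q1 (heat ice -25.3→0.0 °C): 124.8 × 2.04 × 25.3 = 6441 J
q2 (melt at 0 °C): 124.8 × 336.0 = 41933 J
q3 (heat water 0.0→100.0 °C): 124.8 × 4.2 × 100.0 = 52416 J
q4 (vaporize at 100 °C): 124.8 × 2270.0 = 283296 J
q5 (heat steam 100.0→141.5 °C): 124.8 × 2.06 × 41.5 = 10669 J
Total: 6441 + 41933 + 52416 + 283296 + 10669 = 394755 J = 395 kJ

q = 395 kJ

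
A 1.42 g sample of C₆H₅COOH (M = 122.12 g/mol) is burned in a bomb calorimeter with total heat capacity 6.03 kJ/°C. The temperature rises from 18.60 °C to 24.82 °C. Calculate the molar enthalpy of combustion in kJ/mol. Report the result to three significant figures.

ΔH = -3230 kJ/mol

ΔT = 24.82 − 18.60 = 6.22 °C
q_cal = C_cal × ΔT = 6.03 × 6.22 = 37.5066 kJ
n = 1.42 / 122.12 = 0.011628 mol
q_rxn = −q_cal = -37.5066 kJ
ΔH = -37.5066 / 0.011628 = -3226 kJ/mol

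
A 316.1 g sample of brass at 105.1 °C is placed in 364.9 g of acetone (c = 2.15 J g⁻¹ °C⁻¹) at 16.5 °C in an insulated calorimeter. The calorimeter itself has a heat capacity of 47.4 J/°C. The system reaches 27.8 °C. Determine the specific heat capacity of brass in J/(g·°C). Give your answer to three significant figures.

q_gained = (364.9 × 2.15 + 47.4) × (27.8 − 16.5) = 9401 J
q_lost = 316.1 × c × (105.1 − 27.8) = 24434.53 c
Set equal: c = 9401 / 24434.53 = 0.385 J/(g·°C)

c = 0.385 J/(g·°C)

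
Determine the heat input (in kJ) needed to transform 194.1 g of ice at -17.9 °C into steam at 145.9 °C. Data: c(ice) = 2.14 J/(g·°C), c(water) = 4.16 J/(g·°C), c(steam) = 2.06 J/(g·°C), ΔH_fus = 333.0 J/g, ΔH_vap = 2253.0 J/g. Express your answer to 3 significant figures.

q = 608 kJ

q1 (heat ice -17.9→0.0 °C): 194.1 × 2.14 × 17.9 = 7435 J
q2 (melt at 0 °C): 194.1 × 333.0 = 64635 J
q3 (heat water 0.0→100.0 °C): 194.1 × 4.16 × 100.0 = 80746 J
q4 (vaporize at 100 °C): 194.1 × 2253.0 = 437307 J
q5 (heat steam 100.0→145.9 °C): 194.1 × 2.06 × 45.9 = 18353 J
Total: 7435 + 64635 + 80746 + 437307 + 18353 = 608476 J = 608 kJ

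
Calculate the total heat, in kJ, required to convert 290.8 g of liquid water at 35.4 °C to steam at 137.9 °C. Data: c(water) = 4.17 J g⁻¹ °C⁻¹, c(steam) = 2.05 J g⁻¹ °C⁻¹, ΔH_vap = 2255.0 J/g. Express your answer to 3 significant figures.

q = 757 kJ

q1 (heat water 35.4→100.0 °C): 290.8 × 4.17 × 64.6 = 78336 J
q2 (vaporize at 100 °C): 290.8 × 2255.0 = 655754 J
q3 (heat steam 100.0→137.9 °C): 290.8 × 2.05 × 37.9 = 22594 J
Total: 78336 + 655754 + 22594 = 756684 J = 757 kJ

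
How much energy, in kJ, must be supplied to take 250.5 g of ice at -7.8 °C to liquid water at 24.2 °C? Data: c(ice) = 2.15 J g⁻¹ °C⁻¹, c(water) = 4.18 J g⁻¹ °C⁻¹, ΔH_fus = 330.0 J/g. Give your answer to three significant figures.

q1 (heat ice -7.8→0.0 °C): 250.5 × 2.15 × 7.8 = 4201 J
q2 (melt at 0 °C): 250.5 × 330.0 = 82665 J
q3 (heat water 0.0→24.2 °C): 250.5 × 4.18 × 24.2 = 25340 J
Total: 4201 + 82665 + 25340 = 112206 J = 112 kJ

q = 112 kJ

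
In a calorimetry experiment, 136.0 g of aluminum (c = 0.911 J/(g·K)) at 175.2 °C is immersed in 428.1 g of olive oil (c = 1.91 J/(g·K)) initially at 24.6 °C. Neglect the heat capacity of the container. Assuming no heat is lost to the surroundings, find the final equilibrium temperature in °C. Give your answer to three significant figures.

Heat lost by aluminum = heat gained by olive oil.
(136.0)(0.911)(175.2 − T) = (428.1)(1.91)(T − 24.6)
123.896 (175.2 − T) = 817.671 (T − 24.6)
21707 − 123.896 T = 817.671 T − 20115
41822 = 941.567 T
T = 44.42 °C

T_f = 44.4 °C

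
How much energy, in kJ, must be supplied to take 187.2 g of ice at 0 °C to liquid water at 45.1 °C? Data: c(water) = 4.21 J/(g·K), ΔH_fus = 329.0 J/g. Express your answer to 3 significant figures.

q = 97.1 kJ

q1 (melt at 0 °C): 187.2 × 329.0 = 61589 J
q2 (heat water 0.0→45.1 °C): 187.2 × 4.21 × 45.1 = 35544 J
Total: 61589 + 35544 = 97133 J = 97.1 kJ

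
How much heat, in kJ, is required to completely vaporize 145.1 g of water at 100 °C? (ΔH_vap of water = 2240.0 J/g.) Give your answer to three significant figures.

q = m × ΔH_vap = 145.1 × 2240.0 = 325000 J = 325 kJ

q = 325 kJ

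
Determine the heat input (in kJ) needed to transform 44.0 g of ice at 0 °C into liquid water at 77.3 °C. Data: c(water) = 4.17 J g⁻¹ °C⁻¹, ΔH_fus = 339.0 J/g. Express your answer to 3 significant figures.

q = 29.1 kJ

q1 (melt at 0 °C): 44.0 × 339.0 = 14916 J
q2 (heat water 0.0→77.3 °C): 44.0 × 4.17 × 77.3 = 14183 J
Total: 14916 + 14183 = 29099 J = 29.1 kJ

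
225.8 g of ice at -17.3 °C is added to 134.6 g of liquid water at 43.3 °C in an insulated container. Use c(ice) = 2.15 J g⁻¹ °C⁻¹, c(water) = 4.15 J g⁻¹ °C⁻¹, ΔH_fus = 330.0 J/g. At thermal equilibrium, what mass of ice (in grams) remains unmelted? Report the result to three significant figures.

m_ice remaining = 178 g

Heat to warm all ice to 0 °C: 225.8×2.15×17.3 = 8398.6 J
Heat released by water cooling to 0 °C: 134.6×4.15×43.3 = 24187 J
24187 J < 8398.6 + 225.8×330.0 = 82912.6 J, so not all ice melts; final T = 0 °C.
Heat left for melting: 24187 − 8398.6 = 15788.4 J
Mass melted = 15788.4 / 330.0 = 47.84 g
Ice remaining = 225.8 − 47.84 = 177.96 g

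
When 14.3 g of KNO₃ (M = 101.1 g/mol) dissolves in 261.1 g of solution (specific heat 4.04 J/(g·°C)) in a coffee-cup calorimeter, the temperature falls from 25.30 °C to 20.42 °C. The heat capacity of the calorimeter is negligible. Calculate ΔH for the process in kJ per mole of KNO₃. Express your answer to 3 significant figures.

|ΔT| = |20.42 − 25.30| = 4.88 °C
|q_surr| = (261.1 × 4.04) × 4.88 = 1054.844 × 4.88 = 5148 J
n(KNO₃) = 14.3 / 101.1 = 0.1414 mol
Temperature fell, so q_rxn = +|q_surr| = 5.148 kJ
ΔH = q_rxn / n = 36.41 kJ/mol

ΔH = 36.4 kJ/mol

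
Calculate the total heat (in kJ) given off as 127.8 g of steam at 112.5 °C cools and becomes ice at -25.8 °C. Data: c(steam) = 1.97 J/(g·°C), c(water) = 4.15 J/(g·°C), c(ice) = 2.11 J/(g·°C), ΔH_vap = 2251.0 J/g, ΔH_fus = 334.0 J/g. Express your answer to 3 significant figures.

q = 394 kJ

q1 (cool steam 112.5→100 °C): 127.8 × 1.97 × 12.5 = 3147 J
q2 (condense at 100 °C): 127.8 × 2251.0 = 287678 J
q3 (cool water 100→0 °C): 127.8 × 4.15 × 100.0 = 53037 J
q4 (freeze at 0 °C): 127.8 × 334.0 = 42685 J
q5 (cool ice 0→-25.8 °C): 127.8 × 2.11 × 25.8 = 6957 J
Total: 3147 + 287678 + 53037 + 42685 + 6957 = 393504 J = 394 kJ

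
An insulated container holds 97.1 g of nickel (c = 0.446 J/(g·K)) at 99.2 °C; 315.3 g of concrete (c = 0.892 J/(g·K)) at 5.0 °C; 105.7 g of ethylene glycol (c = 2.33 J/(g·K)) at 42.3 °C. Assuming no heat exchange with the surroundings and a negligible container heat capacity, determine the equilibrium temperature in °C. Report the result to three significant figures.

T_f = 28.2 °C

Σ mᵢcᵢ(T − Tᵢ) = 0  ⇒  T = Σ mᵢcᵢTᵢ / Σ mᵢcᵢ
Σ mᵢcᵢ = 97.1×0.446 + 315.3×0.892 + 105.7×2.33 = 570.8352
Σ mᵢcᵢTᵢ = 43.3066×99.2 + 281.2476×5.0 + 246.281×42.3 = 16120
T = 16120 / 570.8352 = 28.24 °C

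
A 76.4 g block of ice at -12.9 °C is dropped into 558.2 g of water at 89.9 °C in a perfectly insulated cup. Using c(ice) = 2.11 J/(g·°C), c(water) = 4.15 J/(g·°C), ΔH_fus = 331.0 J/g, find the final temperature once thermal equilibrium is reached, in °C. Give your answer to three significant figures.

T_f = 68.7 °C

Heat to bring ice to 0 °C and melt it: q₁ = 76.4×2.11×12.9 + 76.4×331.0 = 27368 J
Heat the water can supply cooling to 0 °C: 558.2×4.15×89.9 = 208256 J > q₁, so all ice melts.
Energy balance: 558.2×4.15×(89.9 − T) = 27368 + 76.4×4.15×(T − 0)
2316.53(89.9 − T) = 27368 + 317.06 T
208256 − 27368 = 2633.59 T
T = 180888 / 2633.59 = 68.68 °C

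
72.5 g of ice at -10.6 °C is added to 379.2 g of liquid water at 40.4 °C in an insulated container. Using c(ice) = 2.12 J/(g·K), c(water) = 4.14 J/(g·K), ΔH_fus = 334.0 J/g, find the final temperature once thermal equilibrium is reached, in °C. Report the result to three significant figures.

Heat to bring ice to 0 °C and melt it: q₁ = 72.5×2.12×10.6 + 72.5×334.0 = 25844 J
Heat the water can supply cooling to 0 °C: 379.2×4.14×40.4 = 63423.5 J > q₁, so all ice melts.
Energy balance: 379.2×4.14×(40.4 − T) = 25844 + 72.5×4.14×(T − 0)
1569.888(40.4 − T) = 25844 + 300.15 T
63423.5 − 25844 = 1870.038 T
T = 37579.5 / 1870.038 = 20.10 °C

T_f = 20.1 °C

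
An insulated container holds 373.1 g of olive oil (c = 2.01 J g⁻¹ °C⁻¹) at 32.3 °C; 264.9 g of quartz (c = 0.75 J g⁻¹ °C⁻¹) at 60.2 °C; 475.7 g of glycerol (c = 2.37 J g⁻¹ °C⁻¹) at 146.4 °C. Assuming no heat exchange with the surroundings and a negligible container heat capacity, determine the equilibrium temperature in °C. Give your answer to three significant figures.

T_f = 96.9 °C

Σ mᵢcᵢ(T − Tᵢ) = 0  ⇒  T = Σ mᵢcᵢTᵢ / Σ mᵢcᵢ
Σ mᵢcᵢ = 373.1×2.01 + 264.9×0.75 + 475.7×2.37 = 2076.015
Σ mᵢcᵢTᵢ = 749.931×32.3 + 198.675×60.2 + 1127.409×146.4 = 201240
T = 201240 / 2076.015 = 96.94 °C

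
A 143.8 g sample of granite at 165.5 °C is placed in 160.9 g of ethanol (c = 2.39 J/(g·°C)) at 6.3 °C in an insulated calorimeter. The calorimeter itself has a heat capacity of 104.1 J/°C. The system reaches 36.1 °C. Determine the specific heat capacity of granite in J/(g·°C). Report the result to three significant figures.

c = 0.783 J/(g·°C)

q_gained = (160.9 × 2.39 + 104.1) × (36.1 − 6.3) = 14562 J
q_lost = 143.8 × c × (165.5 − 36.1) = 18607.72 c
Set equal: c = 14562 / 18607.72 = 0.783 J/(g·°C)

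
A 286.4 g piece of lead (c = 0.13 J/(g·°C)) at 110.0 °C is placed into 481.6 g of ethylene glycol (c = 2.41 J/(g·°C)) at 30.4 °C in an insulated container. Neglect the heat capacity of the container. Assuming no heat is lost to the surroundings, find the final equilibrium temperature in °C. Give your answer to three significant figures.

T_f = 32.9 °C

Heat lost by lead = heat gained by ethylene glycol.
(286.4)(0.13)(110.0 − T) = (481.6)(2.41)(T − 30.4)
37.232 (110.0 − T) = 1160.656 (T − 30.4)
4095.5 − 37.232 T = 1160.656 T − 35284
39379.5 = 1197.888 T
T = 32.87 °C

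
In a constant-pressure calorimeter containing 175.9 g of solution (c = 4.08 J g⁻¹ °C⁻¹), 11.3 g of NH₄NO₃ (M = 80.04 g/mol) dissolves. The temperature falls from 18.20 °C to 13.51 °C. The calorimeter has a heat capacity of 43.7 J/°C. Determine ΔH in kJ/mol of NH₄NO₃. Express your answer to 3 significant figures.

ΔH = 25.3 kJ/mol

|ΔT| = |13.51 − 18.20| = 4.69 °C
|q_surr| = (175.9 × 4.08 + 43.7) × 4.69 = 761.372 × 4.69 = 3571 J
n(NH₄NO₃) = 11.3 / 80.04 = 0.1412 mol
Temperature fell, so q_rxn = +|q_surr| = 3.571 kJ
ΔH = q_rxn / n = 25.29 kJ/mol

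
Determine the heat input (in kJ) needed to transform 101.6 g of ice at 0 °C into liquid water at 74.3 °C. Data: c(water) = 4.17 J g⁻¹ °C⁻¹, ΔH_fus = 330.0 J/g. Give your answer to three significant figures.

q1 (melt at 0 °C): 101.6 × 330.0 = 33528 J
q2 (heat water 0.0→74.3 °C): 101.6 × 4.17 × 74.3 = 31479 J
Total: 33528 + 31479 = 65007 J = 65.0 kJ

q = 65.0 kJ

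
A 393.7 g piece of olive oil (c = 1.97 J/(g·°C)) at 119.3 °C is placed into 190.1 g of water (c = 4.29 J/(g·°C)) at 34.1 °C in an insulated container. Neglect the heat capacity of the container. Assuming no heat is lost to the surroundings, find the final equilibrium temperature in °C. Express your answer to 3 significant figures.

T_f = 75.6 °C

Heat lost by olive oil = heat gained by water.
(393.7)(1.97)(119.3 − T) = (190.1)(4.29)(T − 34.1)
775.589 (119.3 − T) = 815.529 (T − 34.1)
92528 − 775.589 T = 815.529 T − 27810
120338 = 1591.118 T
T = 75.63 °C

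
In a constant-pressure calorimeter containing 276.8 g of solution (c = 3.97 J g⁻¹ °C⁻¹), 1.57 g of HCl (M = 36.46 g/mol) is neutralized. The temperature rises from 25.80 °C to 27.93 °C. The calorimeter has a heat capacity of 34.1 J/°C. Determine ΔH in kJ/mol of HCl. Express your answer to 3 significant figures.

ΔH = -56.0 kJ/mol

|ΔT| = |27.93 − 25.80| = 2.13 °C
|q_surr| = (276.8 × 3.97 + 34.1) × 2.13 = 1132.996 × 2.13 = 2413 J
n(HCl) = 1.57 / 36.46 = 0.04306 mol
Temperature rose, so q_rxn = −|q_surr| = -2.413 kJ
ΔH = q_rxn / n = -56.04 kJ/mol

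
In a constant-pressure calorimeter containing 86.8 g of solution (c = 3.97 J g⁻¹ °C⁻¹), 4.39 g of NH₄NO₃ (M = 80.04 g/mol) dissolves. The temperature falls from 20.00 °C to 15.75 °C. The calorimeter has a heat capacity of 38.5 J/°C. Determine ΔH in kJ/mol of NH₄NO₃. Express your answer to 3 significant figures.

|ΔT| = |15.75 − 20.00| = 4.25 °C
|q_surr| = (86.8 × 3.97 + 38.5) × 4.25 = 383.096 × 4.25 = 1628 J
n(NH₄NO₃) = 4.39 / 80.04 = 0.05485 mol
Temperature fell, so q_rxn = +|q_surr| = 1.628 kJ
ΔH = q_rxn / n = 29.68 kJ/mol

ΔH = 29.7 kJ/mol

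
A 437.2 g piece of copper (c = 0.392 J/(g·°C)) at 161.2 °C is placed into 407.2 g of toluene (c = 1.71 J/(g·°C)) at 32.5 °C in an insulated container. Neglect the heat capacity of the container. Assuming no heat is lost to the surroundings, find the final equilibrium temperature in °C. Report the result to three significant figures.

T_f = 57.9 °C

Heat lost by copper = heat gained by toluene.
(437.2)(0.392)(161.2 − T) = (407.2)(1.71)(T − 32.5)
171.3824 (161.2 − T) = 696.312 (T − 32.5)
27627 − 171.3824 T = 696.312 T − 22630
50257 = 867.6944 T
T = 57.92 °C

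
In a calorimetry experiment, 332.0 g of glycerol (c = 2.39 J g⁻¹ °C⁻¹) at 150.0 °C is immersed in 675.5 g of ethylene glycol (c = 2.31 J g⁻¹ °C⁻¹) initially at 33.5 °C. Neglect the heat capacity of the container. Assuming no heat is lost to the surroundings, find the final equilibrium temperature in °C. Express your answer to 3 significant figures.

Heat lost by glycerol = heat gained by ethylene glycol.
(332.0)(2.39)(150.0 − T) = (675.5)(2.31)(T − 33.5)
793.48 (150.0 − T) = 1560.405 (T − 33.5)
119020 − 793.48 T = 1560.405 T − 52274
171294 = 2353.885 T
T = 72.77 °C

T_f = 72.8 °C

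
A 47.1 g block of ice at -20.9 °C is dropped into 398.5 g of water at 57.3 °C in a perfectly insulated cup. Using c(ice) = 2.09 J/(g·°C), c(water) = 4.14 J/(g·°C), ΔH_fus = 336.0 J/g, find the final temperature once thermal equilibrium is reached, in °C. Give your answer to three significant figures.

Heat to bring ice to 0 °C and melt it: q₁ = 47.1×2.09×20.9 + 47.1×336.0 = 17883 J
Heat the water can supply cooling to 0 °C: 398.5×4.14×57.3 = 94533.0 J > q₁, so all ice melts.
Energy balance: 398.5×4.14×(57.3 − T) = 17883 + 47.1×4.14×(T − 0)
1649.79(57.3 − T) = 17883 + 194.994 T
94533.0 − 17883 = 1844.784 T
T = 76650.0 / 1844.784 = 41.5496 °C

T_f = 41.5 °C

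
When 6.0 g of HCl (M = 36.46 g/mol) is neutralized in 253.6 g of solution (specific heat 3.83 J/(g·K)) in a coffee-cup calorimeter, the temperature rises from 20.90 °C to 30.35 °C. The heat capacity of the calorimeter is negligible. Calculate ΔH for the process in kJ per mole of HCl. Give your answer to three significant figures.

|ΔT| = |30.35 − 20.90| = 9.45 °C
|q_surr| = (253.6 × 3.83) × 9.45 = 971.288 × 9.45 = 9179 J
n(HCl) = 6.0 / 36.46 = 0.1646 mol
Temperature rose, so q_rxn = −|q_surr| = -9.179 kJ
ΔH = q_rxn / n = -55.77 kJ/mol

ΔH = -55.8 kJ/mol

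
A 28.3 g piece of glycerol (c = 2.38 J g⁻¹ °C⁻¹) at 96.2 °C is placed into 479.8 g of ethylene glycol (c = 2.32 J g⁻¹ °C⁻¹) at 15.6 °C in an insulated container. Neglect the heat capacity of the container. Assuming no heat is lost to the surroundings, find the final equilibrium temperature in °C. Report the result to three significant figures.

T_f = 20.2 °C

Heat lost by glycerol = heat gained by ethylene glycol.
(28.3)(2.38)(96.2 − T) = (479.8)(2.32)(T − 15.6)
67.354 (96.2 − T) = 1113.136 (T − 15.6)
6479.5 − 67.354 T = 1113.136 T − 17365
23844.5 = 1180.490 T
T = 20.20 °C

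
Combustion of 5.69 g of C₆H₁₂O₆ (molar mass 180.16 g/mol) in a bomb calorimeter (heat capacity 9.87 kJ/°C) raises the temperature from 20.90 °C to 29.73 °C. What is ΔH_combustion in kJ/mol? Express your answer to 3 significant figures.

ΔT = 29.73 − 20.90 = 8.83 °C
q_cal = C_cal × ΔT = 9.87 × 8.83 = 87.1521 kJ
n = 5.69 / 180.16 = 0.03158 mol
q_rxn = −q_cal = -87.1521 kJ
ΔH = -87.1521 / 0.03158 = -2760 kJ/mol

ΔH = -2760 kJ/mol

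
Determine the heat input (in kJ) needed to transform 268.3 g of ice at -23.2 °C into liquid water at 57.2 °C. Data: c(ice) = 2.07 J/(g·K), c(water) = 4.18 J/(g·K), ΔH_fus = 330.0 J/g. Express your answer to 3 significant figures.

q1 (heat ice -23.2→0.0 °C): 268.3 × 2.07 × 23.2 = 12885 J
q2 (melt at 0 °C): 268.3 × 330.0 = 88539 J
q3 (heat water 0.0→57.2 °C): 268.3 × 4.18 × 57.2 = 64149 J
Total: 12885 + 88539 + 64149 = 165573 J = 166 kJ

q = 166 kJ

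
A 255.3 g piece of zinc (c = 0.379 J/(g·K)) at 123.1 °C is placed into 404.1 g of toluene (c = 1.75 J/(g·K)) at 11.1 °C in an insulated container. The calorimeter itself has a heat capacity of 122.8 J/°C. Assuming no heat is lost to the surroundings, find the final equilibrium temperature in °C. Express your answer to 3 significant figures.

T_f = 22.8 °C

Heat lost by zinc = heat gained by toluene + calorimeter.
(255.3)(0.379)(123.1 − T) = [(404.1)(1.75) + 122.8](T − 11.1)
96.7587 (123.1 − T) = 829.975 (T − 11.1)
11911 − 96.7587 T = 829.975 T − 9212.7
21123.7 = 926.7337 T
T = 22.79 °C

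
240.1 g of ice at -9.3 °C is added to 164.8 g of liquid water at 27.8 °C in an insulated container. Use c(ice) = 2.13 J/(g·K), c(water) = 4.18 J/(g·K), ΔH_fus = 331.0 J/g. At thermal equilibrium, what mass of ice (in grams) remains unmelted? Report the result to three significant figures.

Heat to warm all ice to 0 °C: 240.1×2.13×9.3 = 4756.1 J
Heat released by water cooling to 0 °C: 164.8×4.18×27.8 = 19150 J
19150 J < 4756.1 + 240.1×331.0 = 84229.2 J, so not all ice melts; final T = 0 °C.
Heat left for melting: 19150 − 4756.1 = 14393.9 J
Mass melted = 14393.9 / 331.0 = 43.49 g
Ice remaining = 240.1 − 43.49 = 196.61 g

m_ice remaining = 197 g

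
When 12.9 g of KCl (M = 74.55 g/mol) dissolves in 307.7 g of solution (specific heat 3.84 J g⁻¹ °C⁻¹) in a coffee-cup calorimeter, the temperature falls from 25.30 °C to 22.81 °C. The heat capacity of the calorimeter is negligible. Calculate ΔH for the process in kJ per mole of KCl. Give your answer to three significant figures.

|ΔT| = |22.81 − 25.30| = 2.49 °C
|q_surr| = (307.7 × 3.84) × 2.49 = 1181.568 × 2.49 = 2942 J
n(KCl) = 12.9 / 74.55 = 0.1730 mol
Temperature fell, so q_rxn = +|q_surr| = 2.942 kJ
ΔH = q_rxn / n = 17.01 kJ/mol

ΔH = 17.0 kJ/mol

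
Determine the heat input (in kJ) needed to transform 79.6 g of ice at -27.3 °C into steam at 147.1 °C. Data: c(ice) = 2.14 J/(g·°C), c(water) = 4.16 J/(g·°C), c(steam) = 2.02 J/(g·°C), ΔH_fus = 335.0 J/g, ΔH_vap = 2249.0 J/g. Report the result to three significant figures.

q = 251 kJ

q1 (heat ice -27.3→0.0 °C): 79.6 × 2.14 × 27.3 = 4650 J
q2 (melt at 0 °C): 79.6 × 335.0 = 26666 J
q3 (heat water 0.0→100.0 °C): 79.6 × 4.16 × 100.0 = 33114 J
q4 (vaporize at 100 °C): 79.6 × 2249.0 = 179020 J
q5 (heat steam 100.0→147.1 °C): 79.6 × 2.02 × 47.1 = 7573 J
Total: 4650 + 26666 + 33114 + 179020 + 7573 = 251023 J = 251 kJ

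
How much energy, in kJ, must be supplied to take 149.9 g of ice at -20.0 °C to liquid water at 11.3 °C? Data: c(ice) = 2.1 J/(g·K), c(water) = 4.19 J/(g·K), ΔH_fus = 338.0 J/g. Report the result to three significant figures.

q1 (heat ice -20.0→0.0 °C): 149.9 × 2.1 × 20.0 = 6296 J
q2 (melt at 0 °C): 149.9 × 338.0 = 50666 J
q3 (heat water 0.0→11.3 °C): 149.9 × 4.19 × 11.3 = 7097 J
Total: 6296 + 50666 + 7097 = 64059 J = 64.1 kJ

q = 64.1 kJ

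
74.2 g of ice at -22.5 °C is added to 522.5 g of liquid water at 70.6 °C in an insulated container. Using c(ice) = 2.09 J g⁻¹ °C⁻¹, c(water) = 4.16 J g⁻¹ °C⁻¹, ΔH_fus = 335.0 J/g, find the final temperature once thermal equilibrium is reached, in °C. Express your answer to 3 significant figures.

T_f = 50.4 °C

Heat to bring ice to 0 °C and melt it: q₁ = 74.2×2.09×22.5 + 74.2×335.0 = 28346 J
Heat the water can supply cooling to 0 °C: 522.5×4.16×70.6 = 153456 J > q₁, so all ice melts.
Energy balance: 522.5×4.16×(70.6 − T) = 28346 + 74.2×4.16×(T − 0)
2173.6(70.6 − T) = 28346 + 308.672 T
153456 − 28346 = 2482.272 T
T = 125110 / 2482.272 = 50.40 °C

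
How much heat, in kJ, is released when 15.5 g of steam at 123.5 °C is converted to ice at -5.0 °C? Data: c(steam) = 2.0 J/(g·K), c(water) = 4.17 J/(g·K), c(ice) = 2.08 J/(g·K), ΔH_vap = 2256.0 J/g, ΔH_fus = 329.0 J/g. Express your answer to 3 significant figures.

q1 (cool steam 123.5→100 °C): 15.5 × 2.0 × 23.5 = 729 J
q2 (condense at 100 °C): 15.5 × 2256.0 = 34968 J
q3 (cool water 100→0 °C): 15.5 × 4.17 × 100.0 = 6464 J
q4 (freeze at 0 °C): 15.5 × 329.0 = 5100 J
q5 (cool ice 0→-5.0 °C): 15.5 × 2.08 × 5.0 = 161 J
Total: 729 + 34968 + 6464 + 5100 + 161 = 47422 J = 47.4 kJ

q = 47.4 kJ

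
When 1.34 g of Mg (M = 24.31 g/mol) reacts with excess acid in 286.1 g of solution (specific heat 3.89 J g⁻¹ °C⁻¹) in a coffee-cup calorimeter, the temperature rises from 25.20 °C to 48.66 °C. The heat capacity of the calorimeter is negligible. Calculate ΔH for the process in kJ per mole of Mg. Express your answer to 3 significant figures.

|ΔT| = |48.66 − 25.20| = 23.46 °C
|q_surr| = (286.1 × 3.89) × 23.46 = 1112.929 × 23.46 = 26110 J
n(Mg) = 1.34 / 24.31 = 0.05512 mol
Temperature rose, so q_rxn = −|q_surr| = -26.11 kJ
ΔH = q_rxn / n = -473.7 kJ/mol

ΔH = -474 kJ/mol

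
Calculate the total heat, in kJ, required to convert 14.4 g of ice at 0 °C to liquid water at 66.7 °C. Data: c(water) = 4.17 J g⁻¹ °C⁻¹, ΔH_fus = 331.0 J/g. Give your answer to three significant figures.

q = 8.77 kJ

q1 (melt at 0 °C): 14.4 × 331.0 = 4766 J
q2 (heat water 0.0→66.7 °C): 14.4 × 4.17 × 66.7 = 4005 J
Total: 4766 + 4005 = 8771 J = 8.77 kJ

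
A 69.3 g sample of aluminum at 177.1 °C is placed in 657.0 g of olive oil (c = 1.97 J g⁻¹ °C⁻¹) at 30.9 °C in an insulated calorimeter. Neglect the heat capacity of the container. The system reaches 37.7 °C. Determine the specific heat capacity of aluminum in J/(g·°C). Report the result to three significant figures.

q_gained = (657.0 × 1.97) × (37.7 − 30.9) = 8801 J
q_lost = 69.3 × c × (177.1 − 37.7) = 9660.42 c
Set equal: c = 8801 / 9660.42 = 0.911 J/(g·°C)

c = 0.911 J/(g·°C)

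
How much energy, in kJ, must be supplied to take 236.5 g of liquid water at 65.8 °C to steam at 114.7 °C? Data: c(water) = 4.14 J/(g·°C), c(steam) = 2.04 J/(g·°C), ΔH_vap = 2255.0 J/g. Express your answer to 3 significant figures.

q = 574 kJ

q1 (heat water 65.8→100.0 °C): 236.5 × 4.14 × 34.2 = 33486 J
q2 (vaporize at 100 °C): 236.5 × 2255.0 = 533308 J
q3 (heat steam 100.0→114.7 °C): 236.5 × 2.04 × 14.7 = 7092 J
Total: 33486 + 533308 + 7092 = 573886 J = 574 kJ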